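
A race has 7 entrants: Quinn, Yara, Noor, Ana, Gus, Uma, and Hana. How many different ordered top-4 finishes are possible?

This is an ordered selection of 4 from 7: P(7,4).
That gives 7 × 6 × 5 × 4 = 840.

840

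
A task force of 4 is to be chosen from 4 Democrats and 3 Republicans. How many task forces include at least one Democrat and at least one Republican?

Total 4-person selections from all 7: C(7,4) = 35.
Selections missing a whole group: no Democrats → C(3,4) = 0; no Republicans → C(4,4) = 1.
Both groups omitted at once is impossible, so 35 − 1 = 34.

34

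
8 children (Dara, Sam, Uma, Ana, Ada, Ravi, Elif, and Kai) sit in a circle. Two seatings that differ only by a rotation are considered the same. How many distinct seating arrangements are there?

Around a circle, 8 distinct people have 8!/8 = (7)! = 5040 rotationally distinct seatings.

5040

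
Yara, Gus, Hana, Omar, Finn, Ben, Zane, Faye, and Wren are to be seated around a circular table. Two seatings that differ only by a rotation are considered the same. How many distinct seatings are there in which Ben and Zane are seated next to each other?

10080

Glue Ben and Zane into a block (2 internal orders). Seating 8 units around a circle gives (7)! arrangements.
So 2 × (7)! = 2 × 5040 = 10080.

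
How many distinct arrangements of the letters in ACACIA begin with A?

30

Fix A in the first position and arrange the remaining 5 letters.
Those 5 letters have A appearing twice and C appearing twice, giving (5)!/(2!·2!) = 30.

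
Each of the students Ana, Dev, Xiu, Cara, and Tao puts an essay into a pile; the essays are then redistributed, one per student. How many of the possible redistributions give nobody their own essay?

44

Let Aᵢ be the assignments in which student i gets their own essay. We want the size of the complement of A₁∪…∪A_5.
By inclusion–exclusion this is Σ_{j=0}^{5} (−1)^j C(5,j)·(5−j)!.
Computing: 120 − 120 + 60 − 20 + 5 − 1 = 44.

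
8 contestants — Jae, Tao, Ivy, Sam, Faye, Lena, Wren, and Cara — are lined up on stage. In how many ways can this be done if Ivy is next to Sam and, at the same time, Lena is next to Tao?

Treat {Ivy,Sam} as one block (2 orders) and {Lena,Tao} as another (2 orders).
That leaves 6 units to arrange: 2 × 2 × 6! = 4 × 720 = 2880.

2880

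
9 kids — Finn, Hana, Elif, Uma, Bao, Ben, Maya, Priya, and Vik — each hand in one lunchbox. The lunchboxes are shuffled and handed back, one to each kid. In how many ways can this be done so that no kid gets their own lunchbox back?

133496

This is the derangement count D_9: permutations of 9 items with no fixed point.
By inclusion–exclusion this is Σ_{j=0}^{9} (−1)^j C(9,j)·(9−j)!.
Computing: 362880 − 362880 + 181440 − 60480 + 15120 − 3024 + 504 − 72 + 9 − 1 = 133496.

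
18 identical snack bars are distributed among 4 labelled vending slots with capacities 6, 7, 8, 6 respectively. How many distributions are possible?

195

By stars and bars, unrestricted non-negative solutions to x_1+…+x_4 = 18 number C(18+3,3) = 1330.
Subtract solutions that violate a single cap (substitute x_i' = x_i − (cap_i+1)): x_1 ≥ 7 gives C(14,3) = 364; x_2 ≥ 8 gives C(13,3) = 286; x_3 ≥ 9 gives C(12,3) = 220; x_4 ≥ 7 gives C(14,3) = 364. Together 1234.
Add back pairs where two caps are both exceeded: 20 + 10 + 35 + 4 + 20 + 10 = 99.
By inclusion–exclusion the count is 1330 − 1234 + 99 = 195.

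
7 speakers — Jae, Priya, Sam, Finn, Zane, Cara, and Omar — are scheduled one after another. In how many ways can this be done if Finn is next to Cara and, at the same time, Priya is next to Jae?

480

Treat {Finn,Cara} as one block (2 orders) and {Priya,Jae} as another (2 orders).
That leaves 5 units to arrange: 2 × 2 × 5! = 4 × 120 = 480.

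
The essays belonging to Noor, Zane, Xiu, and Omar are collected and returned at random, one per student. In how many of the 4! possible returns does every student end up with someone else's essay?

9

Let Aᵢ be the assignments in which student i gets their own essay. We want the size of the complement of A₁∪…∪A_4.
By inclusion–exclusion this is Σ_{j=0}^{4} (−1)^j C(4,j)·(4−j)!.
Computing: 24 − 24 + 12 − 4 + 1 = 9.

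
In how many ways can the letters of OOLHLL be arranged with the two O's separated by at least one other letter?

Total arrangements of OOLHLL: 6!/(3!·2!) = 60.
Arrangements with the O's together: treat OO as one letter, giving (5)!/(3!) = 20.
Hence 60 − 20 = 40.

40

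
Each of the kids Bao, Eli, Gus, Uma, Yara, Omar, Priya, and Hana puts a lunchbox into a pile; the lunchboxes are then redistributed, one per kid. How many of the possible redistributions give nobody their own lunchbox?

14833

Let Aᵢ be the assignments in which kid i gets their own lunchbox. We want the size of the complement of A₁∪…∪A_8.
By inclusion–exclusion this is Σ_{j=0}^{8} (−1)^j C(8,j)·(8−j)!.
Computing: 40320 − 40320 + 20160 − 6720 + 1680 − 336 + 56 − 8 + 1 = 14833.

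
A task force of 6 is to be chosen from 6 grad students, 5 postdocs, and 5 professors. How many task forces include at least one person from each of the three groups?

6875

Total 6-person selections from all 16: C(16,6) = 8008.
Selections missing a whole group: no grad students → C(10,6) = 210; no postdocs → C(11,6) = 462; no professors → C(11,6) = 462.
Add back selections omitting two groups (i.e. drawn from a single group): C(6,6) + C(5,6) + C(5,6) = 1.
By inclusion–exclusion: 8008 − 1134 + 1 = 6875.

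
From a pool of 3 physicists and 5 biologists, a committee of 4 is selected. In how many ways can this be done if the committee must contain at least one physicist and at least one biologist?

Unrestricted: C(8,4) = 70 ways to pick any 4 of the 8.
Subtract selections that omit an entire group: no physicists → C(5,4) = 5; no biologists → C(3,4) = 0.
Both groups omitted at once is impossible, so 70 − 5 = 65.

65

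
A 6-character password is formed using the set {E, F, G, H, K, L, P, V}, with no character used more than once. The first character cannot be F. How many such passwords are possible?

The first character has 8−1 = 7 choices (anything except F).
The remaining 5 characters are filled from the other 7 symbols without repetition: 7 × 6 × 5 × 4 × 3 = 2520.
Total: 7 × 2520 = 17640.

17640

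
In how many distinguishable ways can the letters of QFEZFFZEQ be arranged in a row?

7560

The 9 letters of QFEZFFZEQ have repeats: E appearing twice, F appearing 3 times, Q appearing twice, and Z appearing twice.
Dividing 9! = 362880 by 3!·2!·2!·2! = 48 for the repeated letters gives 7560.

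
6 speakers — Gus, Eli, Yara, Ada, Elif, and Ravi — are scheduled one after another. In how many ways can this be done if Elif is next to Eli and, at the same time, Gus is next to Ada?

Treat {Elif,Eli} as one block (2 orders) and {Gus,Ada} as another (2 orders).
That leaves 4 units to arrange: 2 × 2 × 4! = 4 × 24 = 96.

96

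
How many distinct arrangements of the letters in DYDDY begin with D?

Fix D in the first position and arrange the remaining 4 letters.
Those 4 letters have D appearing twice and Y appearing twice, giving (4)!/(2!·2!) = 6.

6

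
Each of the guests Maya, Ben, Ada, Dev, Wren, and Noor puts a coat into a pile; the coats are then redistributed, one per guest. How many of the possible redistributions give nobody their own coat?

265

This is the derangement count D_6: permutations of 6 items with no fixed point.
By inclusion–exclusion this is Σ_{j=0}^{6} (−1)^j C(6,j)·(6−j)!.
Computing: 720 − 720 + 360 − 120 + 30 − 6 + 1 = 265.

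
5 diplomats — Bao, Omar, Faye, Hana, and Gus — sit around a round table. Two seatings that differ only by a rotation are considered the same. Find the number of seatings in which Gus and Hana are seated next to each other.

Treat {Gus, Hana} as one unit (2 internal orders) and seat the resulting 4 units around the table: (3)! circular arrangements.
So 2 × (3)! = 2 × 6 = 12.

12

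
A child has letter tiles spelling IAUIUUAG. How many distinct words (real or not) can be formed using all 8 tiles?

Letter multiplicities in IAUIUUAG: A×2, G×1, I×2, U×3.
The number of distinct arrangements is 8!/(3!·2!·2!) = 40320/24 = 1680.

1680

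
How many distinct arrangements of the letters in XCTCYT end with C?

60

With the last slot taken by C, it remains to arrange the other 5 letters (XTCYT).
Those 5 letters have T appearing twice, giving (5)!/(2!) = 60.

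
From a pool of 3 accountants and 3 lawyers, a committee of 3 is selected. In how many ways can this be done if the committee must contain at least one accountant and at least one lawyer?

Total 3-person selections from all 6: C(6,3) = 20.
Subtract selections that omit an entire group: no accountants → C(3,3) = 1; no lawyers → C(3,3) = 1.
Both groups omitted at once is impossible, so 20 − 2 = 18.

18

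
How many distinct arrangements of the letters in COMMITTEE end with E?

Fix E in the last position and arrange the remaining 8 letters.
Those 8 letters have M appearing twice and T appearing twice, giving (8)!/(2!·2!) = 10080.

10080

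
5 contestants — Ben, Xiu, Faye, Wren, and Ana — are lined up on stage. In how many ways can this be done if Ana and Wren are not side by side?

72

Of the 5! = 120 arrangements, those with Ana and Wren adjacent number 2 × 4! = 48 (treat the pair as a block with 2 internal orders).
So 120 − 48 = 72 arrangements keep them apart.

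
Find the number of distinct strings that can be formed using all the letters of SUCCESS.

420

The 7 letters of SUCCESS have repeats: C appearing twice and S appearing 3 times.
So there are 7! / (3!·2!) = 420 distinguishable arrangements.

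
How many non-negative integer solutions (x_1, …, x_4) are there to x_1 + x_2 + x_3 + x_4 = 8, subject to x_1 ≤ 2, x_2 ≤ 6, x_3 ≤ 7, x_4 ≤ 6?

100

By stars and bars, unrestricted non-negative solutions to x_1+…+x_4 = 8 number C(8+3,3) = 165.
Subtract solutions that violate a single cap (substitute x_i' = x_i − (cap_i+1)): x_1 ≥ 3 gives C(8,3) = 56; x_2 ≥ 7 gives C(4,3) = 4; x_3 ≥ 8 gives C(3,3) = 1; x_4 ≥ 7 gives C(4,3) = 4. Together 65.
No two caps can be exceeded simultaneously, so the pair terms are all 0.
By inclusion–exclusion the count is 165 − 65 + 0 = 100.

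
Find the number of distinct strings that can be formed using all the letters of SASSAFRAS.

2520

The 9 letters of SASSAFRAS have repeats: A appearing 3 times and S appearing 4 times.
The number of distinct arrangements is 9!/(4!·3!) = 362880/144 = 2520.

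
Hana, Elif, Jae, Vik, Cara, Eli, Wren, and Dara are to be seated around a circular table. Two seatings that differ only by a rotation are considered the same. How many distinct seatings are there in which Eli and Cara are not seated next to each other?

Without the restriction there are (7)! = 5040 seatings.
Those with Eli next to Cara: fuse the pair into one unit and seat 7 units around a circle — 2·(6)! = 1440.
Subtracting, 5040 − 1440 = 3600.

3600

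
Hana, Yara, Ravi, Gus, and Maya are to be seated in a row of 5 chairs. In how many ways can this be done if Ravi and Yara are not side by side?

There are 5! = 120 arrangements in all. If Ravi and Yara are adjacent, merging them into one block gives 2·(4)! = 48 arrangements.
So 120 − 48 = 72 arrangements keep them apart.

72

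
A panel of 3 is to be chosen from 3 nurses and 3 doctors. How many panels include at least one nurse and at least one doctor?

18

With no constraint there are C(6,3) = 20 possible selections.
Subtract selections that omit an entire group: no nurses → C(3,3) = 1; no doctors → C(3,3) = 1.
Both groups omitted at once is impossible, so 20 − 2 = 18.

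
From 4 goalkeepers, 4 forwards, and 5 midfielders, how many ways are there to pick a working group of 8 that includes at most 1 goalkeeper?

153

Split by how many goalkeepers are chosen (0 through 1).
Sum: C(4,0)·C(9,8) + C(4,1)·C(9,7) = 9 + 144 = 153.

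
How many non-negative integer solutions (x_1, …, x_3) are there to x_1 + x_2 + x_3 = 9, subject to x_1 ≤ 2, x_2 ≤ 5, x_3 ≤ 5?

9

Ignoring the caps, the number of non-negative solutions to x_1+…+x_3 = 9 is C(11,2) = 55.
Subtract solutions that violate a single cap (substitute x_i' = x_i − (cap_i+1)): x_1 ≥ 3 gives C(8,2) = 28; x_2 ≥ 6 gives C(5,2) = 10; x_3 ≥ 6 gives C(5,2) = 10. Together 48.
Add back pairs where two caps are both exceeded: 1 + 1 + 0 = 2.
By inclusion–exclusion the count is 55 − 48 + 2 = 9.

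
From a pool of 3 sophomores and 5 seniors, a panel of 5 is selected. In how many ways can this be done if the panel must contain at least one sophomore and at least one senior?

With no constraint there are C(8,5) = 56 possible selections.
Selections missing a whole group: no sophomores → C(5,5) = 1; no seniors → C(3,5) = 0.
Both groups omitted at once is impossible, so 56 − 1 = 55.

55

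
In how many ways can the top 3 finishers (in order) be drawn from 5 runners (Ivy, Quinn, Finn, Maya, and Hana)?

This is an ordered selection of 3 from 5: P(5,3).
That gives 5 × 4 × 3 = 60.

60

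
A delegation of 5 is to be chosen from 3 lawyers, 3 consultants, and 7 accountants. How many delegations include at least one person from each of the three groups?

Total 5-person selections from all 13: C(13,5) = 1287.
Subtract selections that omit an entire group: no lawyers → C(10,5) = 252; no consultants → C(10,5) = 252; no accountants → C(6,5) = 6.
Add back selections omitting two groups (i.e. drawn from a single group): C(3,5) + C(3,5) + C(7,5) = 21.
By inclusion–exclusion: 1287 − 510 + 21 = 798.

798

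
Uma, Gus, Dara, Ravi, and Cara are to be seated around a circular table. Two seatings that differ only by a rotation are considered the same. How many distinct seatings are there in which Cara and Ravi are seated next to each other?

12

Glue Cara and Ravi into a block (2 internal orders). Seating 4 units around a circle gives (3)! arrangements.
So 2 × (3)! = 2 × 6 = 12.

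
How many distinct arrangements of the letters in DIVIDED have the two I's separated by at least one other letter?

There are 7!/(3!·2!) = 420 arrangements of DIVIDED in total.
Arrangements with the I's together: treat II as one letter, giving (6)!/(3!) = 120.
Hence 420 − 120 = 300.

300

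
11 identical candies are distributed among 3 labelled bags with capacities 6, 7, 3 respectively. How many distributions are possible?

Ignoring the caps, the number of non-negative solutions to x_1+…+x_3 = 11 is C(13,2) = 78.
Subtract solutions that violate a single cap (substitute x_i' = x_i − (cap_i+1)): x_1 ≥ 7 gives C(6,2) = 15; x_2 ≥ 8 gives C(5,2) = 10; x_3 ≥ 4 gives C(9,2) = 36. Together 61.
Add back pairs where two caps are both exceeded: 0 + 1 + 0 = 1.
By inclusion–exclusion the count is 78 − 61 + 1 = 18.

18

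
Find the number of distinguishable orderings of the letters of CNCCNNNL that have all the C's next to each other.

30

Treat the 3 copies of C as a single block. The multiset to arrange is then {CCC, L, N, N, N, N}, 6 items in all.
That gives (6)!/(4!) = 30 arrangements.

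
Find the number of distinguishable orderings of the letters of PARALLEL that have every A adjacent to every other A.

840

Treat the 2 copies of A as a single block. The multiset to arrange is then {AA, E, L, L, L, P, R}, 7 items in all.
That gives (7)!/(3!) = 840 arrangements.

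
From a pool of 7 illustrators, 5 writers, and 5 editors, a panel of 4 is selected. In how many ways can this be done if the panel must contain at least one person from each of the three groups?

1225

With no constraint there are C(17,4) = 2380 possible selections.
Selections missing a whole group: no illustrators → C(10,4) = 210; no writers → C(12,4) = 495; no editors → C(12,4) = 495.
Add back selections omitting two groups (i.e. drawn from a single group): C(7,4) + C(5,4) + C(5,4) = 45.
By inclusion–exclusion: 2380 − 1200 + 45 = 1225.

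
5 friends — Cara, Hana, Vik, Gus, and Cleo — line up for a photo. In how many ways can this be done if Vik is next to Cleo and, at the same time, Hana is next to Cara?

24

Treat {Vik,Cleo} as one block (2 orders) and {Hana,Cara} as another (2 orders).
That leaves 3 units to arrange: 2 × 2 × 3! = 4 × 6 = 24.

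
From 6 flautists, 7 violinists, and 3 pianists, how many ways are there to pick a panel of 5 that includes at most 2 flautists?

3312

Split by how many flautists are chosen (0 through 2).
Sum: C(6,0)·C(10,5) + C(6,1)·C(10,4) + C(6,2)·C(10,3) = 252 + 1260 + 1800 = 3312.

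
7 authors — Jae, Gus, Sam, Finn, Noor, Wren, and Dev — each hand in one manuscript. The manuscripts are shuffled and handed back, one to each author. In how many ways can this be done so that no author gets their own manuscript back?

1854

Let Aᵢ be the assignments in which author i gets their own manuscript. We want the size of the complement of A₁∪…∪A_7.
By inclusion–exclusion this is Σ_{j=0}^{7} (−1)^j C(7,j)·(7−j)!.
Computing: 5040 − 5040 + 2520 − 840 + 210 − 42 + 7 − 1 = 1854.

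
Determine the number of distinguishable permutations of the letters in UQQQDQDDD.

630

The 9 letters of UQQQDQDDD have repeats: D appearing 4 times and Q appearing 4 times.
The number of distinct arrangements is 9!/(4!·4!) = 362880/576 = 630.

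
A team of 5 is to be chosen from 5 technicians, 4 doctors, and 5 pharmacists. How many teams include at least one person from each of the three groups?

1500

Total 5-person selections from all 14: C(14,5) = 2002.
Subtract selections that omit an entire group: no technicians → C(9,5) = 126; no doctors → C(10,5) = 252; no pharmacists → C(9,5) = 126.
Add back selections omitting two groups (i.e. drawn from a single group): C(5,5) + C(4,5) + C(5,5) = 2.
By inclusion–exclusion: 2002 − 504 + 2 = 1500.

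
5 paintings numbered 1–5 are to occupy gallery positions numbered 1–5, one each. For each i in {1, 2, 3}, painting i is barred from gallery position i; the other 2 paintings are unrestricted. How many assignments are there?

Let Aᵢ (for i ∈ {1, 2, 3}) be the placements that put painting i in its forbidden gallery position. Any j of these fix j positions, leaving (5−j)! ways to fill the rest, and there are C(3,j) ways to pick which j.
By inclusion–exclusion, the number of valid placements is Σ_{j=0}^{3} (−1)^j C(3,j)·(5−j)!.
Computing: 120 − 72 + 18 − 2 = 64.

64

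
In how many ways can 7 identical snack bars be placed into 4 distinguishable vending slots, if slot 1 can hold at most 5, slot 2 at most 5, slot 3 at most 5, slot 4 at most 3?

Without the upper bounds there are C(10,3) = 120 ways to split 7 among 4 vending slots.
Subtract solutions that violate a single cap (substitute x_i' = x_i − (cap_i+1)): x_1 ≥ 6 gives C(4,3) = 4; x_2 ≥ 6 gives C(4,3) = 4; x_3 ≥ 6 gives C(4,3) = 4; x_4 ≥ 4 gives C(6,3) = 20. Together 32.
No two caps can be exceeded simultaneously, so the pair terms are all 0.
By inclusion–exclusion the count is 120 − 32 + 0 = 88.

88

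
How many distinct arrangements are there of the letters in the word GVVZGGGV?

280

The 8 letters of GVVZGGGV have repeats: G appearing 4 times and V appearing 3 times.
The number of distinct arrangements is 8!/(4!·3!) = 40320/144 = 280.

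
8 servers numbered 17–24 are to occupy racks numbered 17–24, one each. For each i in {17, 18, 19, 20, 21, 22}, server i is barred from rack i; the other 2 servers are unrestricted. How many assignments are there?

Let Aᵢ (for 17 ≤ i ≤ 22) be the placements that put server i in its forbidden rack. Any j of these fix j positions, leaving (8−j)! ways to fill the rest, and there are C(6,j) ways to pick which j.
By inclusion–exclusion, the number of valid placements is Σ_{j=0}^{6} (−1)^j C(6,j)·(8−j)!.
Computing: 40320 − 30240 + 10800 − 2400 + 360 − 36 + 2 = 18806.

18806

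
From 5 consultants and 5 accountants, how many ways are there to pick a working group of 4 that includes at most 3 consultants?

Split by how many consultants are chosen (0 through 3).
Sum: C(5,0)·C(5,4) + C(5,1)·C(5,3) + C(5,2)·C(5,2) + C(5,3)·C(5,1) = 5 + 50 + 100 + 50 = 205.

205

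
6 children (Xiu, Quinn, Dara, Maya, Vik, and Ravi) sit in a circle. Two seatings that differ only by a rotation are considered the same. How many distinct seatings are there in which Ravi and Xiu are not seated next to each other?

Without the restriction there are (5)! = 120 seatings.
Those with Ravi next to Xiu: fuse the pair into one unit and seat 5 units around a circle — 2·(4)! = 48.
Subtracting, 120 − 48 = 72.

72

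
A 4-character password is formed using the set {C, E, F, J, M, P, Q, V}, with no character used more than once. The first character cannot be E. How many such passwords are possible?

The first character has 8−1 = 7 choices (anything except E).
The remaining 3 characters are filled from the other 7 symbols without repetition: 7 × 6 × 5 = 210.
Total: 7 × 210 = 1470.

1470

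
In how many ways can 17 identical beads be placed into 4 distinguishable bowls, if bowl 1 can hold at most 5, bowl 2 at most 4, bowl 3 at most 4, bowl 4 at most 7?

Without the upper bounds there are C(20,3) = 1140 ways to split 17 among 4 bowls.
Subtract solutions that violate a single cap (substitute x_i' = x_i − (cap_i+1)): x_1 ≥ 6 gives C(14,3) = 364; x_2 ≥ 5 gives C(15,3) = 455; x_3 ≥ 5 gives C(15,3) = 455; x_4 ≥ 8 gives C(12,3) = 220. Together 1494.
Add back pairs where two caps are both exceeded: 84 + 84 + 20 + 120 + 35 + 35 = 378.
Subtract triples: 4 + 0 + 0 + 0 = 4.
By inclusion–exclusion the count is 1140 − 1494 + 378 − 4 = 20.

20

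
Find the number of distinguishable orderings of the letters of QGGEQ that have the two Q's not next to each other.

18

There are 5!/(2!·2!) = 30 arrangements of QGGEQ in total.
Arrangements with the Q's together: treat QQ as one letter, giving (4)!/(2!) = 12.
Hence 30 − 12 = 18.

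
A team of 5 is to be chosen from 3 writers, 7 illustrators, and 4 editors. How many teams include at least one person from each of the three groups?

1288

Total 5-person selections from all 14: C(14,5) = 2002.
Subtract selections that omit an entire group: no writers → C(11,5) = 462; no illustrators → C(7,5) = 21; no editors → C(10,5) = 252.
Add back selections omitting two groups (i.e. drawn from a single group): C(3,5) + C(7,5) + C(4,5) = 21.
By inclusion–exclusion: 2002 − 735 + 21 = 1288.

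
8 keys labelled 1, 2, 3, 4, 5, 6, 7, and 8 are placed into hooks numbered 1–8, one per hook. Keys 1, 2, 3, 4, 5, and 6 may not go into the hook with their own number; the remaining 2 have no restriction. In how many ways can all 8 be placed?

18806

Let Aᵢ (for 1 ≤ i ≤ 6) be the placements that put key i in its forbidden hook. Any j of these fix j positions, leaving (8−j)! ways to fill the rest, and there are C(6,j) ways to pick which j.
By inclusion–exclusion, the number of valid placements is Σ_{j=0}^{6} (−1)^j C(6,j)·(8−j)!.
Computing: 40320 − 30240 + 10800 − 2400 + 360 − 36 + 2 = 18806.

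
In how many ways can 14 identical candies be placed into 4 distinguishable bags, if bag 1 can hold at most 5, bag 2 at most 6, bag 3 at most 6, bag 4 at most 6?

Ignoring the caps, the number of non-negative solutions to x_1+…+x_4 = 14 is C(17,3) = 680.
Subtract solutions that violate a single cap (substitute x_i' = x_i − (cap_i+1)): x_1 ≥ 6 gives C(11,3) = 165; x_2 ≥ 7 gives C(10,3) = 120; x_3 ≥ 7 gives C(10,3) = 120; x_4 ≥ 7 gives C(10,3) = 120. Together 525.
Add back pairs where two caps are both exceeded: 4 + 4 + 4 + 1 + 1 + 1 = 15.
By inclusion–exclusion the count is 680 − 525 + 15 = 170.

170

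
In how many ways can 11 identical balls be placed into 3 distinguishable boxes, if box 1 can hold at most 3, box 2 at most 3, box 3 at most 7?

6

Ignoring the caps, the number of non-negative solutions to x_1+…+x_3 = 11 is C(13,2) = 78.
Subtract solutions that violate a single cap (substitute x_i' = x_i − (cap_i+1)): x_1 ≥ 4 gives C(9,2) = 36; x_2 ≥ 4 gives C(9,2) = 36; x_3 ≥ 8 gives C(5,2) = 10. Together 82.
Add back pairs where two caps are both exceeded: 10 + 0 + 0 = 10.
By inclusion–exclusion the count is 78 − 82 + 10 = 6.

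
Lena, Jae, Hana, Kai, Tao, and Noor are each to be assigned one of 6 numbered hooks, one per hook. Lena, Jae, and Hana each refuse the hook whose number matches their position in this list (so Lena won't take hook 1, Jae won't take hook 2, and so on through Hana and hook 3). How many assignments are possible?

426

Let Aᵢ (for i ∈ {1, 2, 3}) be the placements that put person i in their forbidden hook. Any j of these fix j positions, leaving (6−j)! ways to fill the rest, and there are C(3,j) ways to pick which j.
By inclusion–exclusion, the number of valid placements is Σ_{j=0}^{3} (−1)^j C(3,j)·(6−j)!.
Computing: 720 − 360 + 72 − 6 = 426.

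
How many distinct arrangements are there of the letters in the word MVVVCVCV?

168

Letter multiplicities in MVVVCVCV: C×2, M×1, V×5.
So there are 8! / (5!·2!) = 168 distinguishable arrangements.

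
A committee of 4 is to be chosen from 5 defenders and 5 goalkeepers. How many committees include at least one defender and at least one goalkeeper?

200

With no constraint there are C(10,4) = 210 possible selections.
Selections missing a whole group: no defenders → C(5,4) = 5; no goalkeepers → C(5,4) = 5.
Both groups omitted at once is impossible, so 210 − 10 = 200.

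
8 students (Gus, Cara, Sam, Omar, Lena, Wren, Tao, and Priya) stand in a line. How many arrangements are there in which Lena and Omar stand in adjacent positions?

10080

Glue Lena and Omar into one block (2 internal orders), leaving 7 units to arrange in a row.
So the count is 2·(7)! = 10080.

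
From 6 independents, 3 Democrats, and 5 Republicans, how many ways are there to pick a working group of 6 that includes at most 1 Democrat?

Split by how many Democrats are chosen (0 through 1).
Sum: C(3,0)·C(11,6) + C(3,1)·C(11,5) = 462 + 1386 = 1848.

1848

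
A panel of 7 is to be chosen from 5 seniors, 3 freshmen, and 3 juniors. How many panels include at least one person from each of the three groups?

314

Unrestricted: C(11,7) = 330 ways to pick any 7 of the 11.
Selections missing a whole group: no seniors → C(6,7) = 0; no freshmen → C(8,7) = 8; no juniors → C(8,7) = 8.
Add back selections omitting two groups (i.e. drawn from a single group): C(5,7) + C(3,7) + C(3,7) = 0.
By inclusion–exclusion: 330 − 16 + 0 = 314.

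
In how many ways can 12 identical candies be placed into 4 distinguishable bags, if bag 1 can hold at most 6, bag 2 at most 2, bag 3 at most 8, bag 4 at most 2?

By stars and bars, unrestricted non-negative solutions to x_1+…+x_4 = 12 number C(12+3,3) = 455.
Subtract solutions that violate a single cap (substitute x_i' = x_i − (cap_i+1)): x_1 ≥ 7 gives C(8,3) = 56; x_2 ≥ 3 gives C(12,3) = 220; x_3 ≥ 9 gives C(6,3) = 20; x_4 ≥ 3 gives C(12,3) = 220. Together 516.
Add back pairs where two caps are both exceeded: 10 + 0 + 10 + 1 + 84 + 1 = 106.
By inclusion–exclusion the count is 455 − 516 + 106 = 45.

45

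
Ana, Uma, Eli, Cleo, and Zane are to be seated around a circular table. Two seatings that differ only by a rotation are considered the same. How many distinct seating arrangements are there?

24

Fix one person's seat to break rotational symmetry; the remaining 4 people can be arranged in (4)! = 24 ways.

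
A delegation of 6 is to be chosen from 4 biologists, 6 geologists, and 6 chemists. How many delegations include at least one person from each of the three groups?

Total 6-person selections from all 16: C(16,6) = 8008.
Selections missing a whole group: no biologists → C(12,6) = 924; no geologists → C(10,6) = 210; no chemists → C(10,6) = 210.
Add back selections omitting two groups (i.e. drawn from a single group): C(4,6) + C(6,6) + C(6,6) = 2.
By inclusion–exclusion: 8008 − 1344 + 2 = 6666.

6666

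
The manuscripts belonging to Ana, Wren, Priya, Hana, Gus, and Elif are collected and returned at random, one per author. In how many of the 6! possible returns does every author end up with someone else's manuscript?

265

This is the derangement count D_6: permutations of 6 items with no fixed point.
By inclusion–exclusion this is Σ_{j=0}^{6} (−1)^j C(6,j)·(6−j)!.
Computing: 720 − 720 + 360 − 120 + 30 − 6 + 1 = 265.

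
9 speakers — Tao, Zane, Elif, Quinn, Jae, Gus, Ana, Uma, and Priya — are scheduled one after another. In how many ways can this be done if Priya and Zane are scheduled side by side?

80640

Place the 7 others and the Priya-Zane pair as 8 objects in a line; the pair has 2 internal arrangements.
That gives 2 × 8! = 2 × 40320 = 80640.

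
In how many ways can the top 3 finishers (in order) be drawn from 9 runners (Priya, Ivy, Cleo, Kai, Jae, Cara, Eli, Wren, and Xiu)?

504

This is an ordered selection of 3 from 9: P(9,3).
That gives 9 × 8 × 7 = 504.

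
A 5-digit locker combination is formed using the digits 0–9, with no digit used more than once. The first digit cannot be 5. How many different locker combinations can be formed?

The first digit has 10−1 = 9 choices (anything except 5).
The remaining 4 digits are filled from the other 9 symbols without repetition: 9 × 8 × 7 × 6 = 3024.
Total: 9 × 3024 = 27216.

27216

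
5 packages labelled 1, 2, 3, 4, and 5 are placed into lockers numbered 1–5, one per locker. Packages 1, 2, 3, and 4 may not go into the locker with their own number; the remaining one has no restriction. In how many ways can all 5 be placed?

Let Aᵢ (for 1 ≤ i ≤ 4) be the placements that put package i in its forbidden locker. Any j of these fix j positions, leaving (5−j)! ways to fill the rest, and there are C(4,j) ways to pick which j.
By inclusion–exclusion, the number of valid placements is Σ_{j=0}^{4} (−1)^j C(4,j)·(5−j)!.
Computing: 120 − 96 + 36 − 8 + 1 = 53.

53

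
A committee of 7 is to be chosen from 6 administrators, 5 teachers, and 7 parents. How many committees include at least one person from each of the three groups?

With no constraint there are C(18,7) = 31824 possible selections.
Subtract selections that omit an entire group: no administrators → C(12,7) = 792; no teachers → C(13,7) = 1716; no parents → C(11,7) = 330.
Add back selections omitting two groups (i.e. drawn from a single group): C(6,7) + C(5,7) + C(7,7) = 1.
By inclusion–exclusion: 31824 − 2838 + 1 = 28987.

28987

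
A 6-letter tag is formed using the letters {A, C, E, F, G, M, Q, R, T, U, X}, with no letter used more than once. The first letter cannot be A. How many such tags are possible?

302400

The first letter has 11−1 = 10 choices (anything except A).
The remaining 5 letters are filled from the other 10 symbols without repetition: 10 × 9 × 8 × 7 × 6 = 30240.
Total: 10 × 30240 = 302400.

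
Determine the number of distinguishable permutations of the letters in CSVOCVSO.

2520

CSVOCVSO has 8 letters with C appearing twice, O appearing twice, S appearing twice, and V appearing twice.
So there are 8! / (2!·2!·2!·2!) = 2520 distinguishable arrangements.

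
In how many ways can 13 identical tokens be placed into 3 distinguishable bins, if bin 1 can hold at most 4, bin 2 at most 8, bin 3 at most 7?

By stars and bars, unrestricted non-negative solutions to x_1+…+x_3 = 13 number C(13+2,2) = 105.
Subtract solutions that violate a single cap (substitute x_i' = x_i − (cap_i+1)): x_1 ≥ 5 gives C(10,2) = 45; x_2 ≥ 9 gives C(6,2) = 15; x_3 ≥ 8 gives C(7,2) = 21. Together 81.
Add back pairs where two caps are both exceeded: 0 + 1 + 0 = 1.
By inclusion–exclusion the count is 105 − 81 + 1 = 25.

25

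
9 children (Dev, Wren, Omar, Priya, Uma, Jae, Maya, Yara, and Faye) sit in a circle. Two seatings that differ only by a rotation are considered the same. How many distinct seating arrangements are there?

40320

Fix one person's seat to break rotational symmetry; the remaining 8 people can be arranged in (8)! = 40320 ways.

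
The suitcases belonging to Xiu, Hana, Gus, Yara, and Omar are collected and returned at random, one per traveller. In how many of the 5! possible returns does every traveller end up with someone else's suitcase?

Let Aᵢ be the assignments in which traveller i gets their own suitcase. We want the size of the complement of A₁∪…∪A_5.
By inclusion–exclusion this is Σ_{j=0}^{5} (−1)^j C(5,j)·(5−j)!.
Computing: 120 − 120 + 60 − 20 + 5 − 1 = 44.

44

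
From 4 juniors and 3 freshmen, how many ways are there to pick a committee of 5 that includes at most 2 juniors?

6

Split by how many juniors are chosen (0 through 2).
Sum: C(4,0)·C(3,5) + C(4,1)·C(3,4) + C(4,2)·C(3,3) = 0 + 0 + 6 = 6.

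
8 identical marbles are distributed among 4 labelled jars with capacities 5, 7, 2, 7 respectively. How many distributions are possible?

By stars and bars, unrestricted non-negative solutions to x_1+…+x_4 = 8 number C(8+3,3) = 165.
Subtract solutions that violate a single cap (substitute x_i' = x_i − (cap_i+1)): x_1 ≥ 6 gives C(5,3) = 10; x_2 ≥ 8 gives C(3,3) = 1; x_3 ≥ 3 gives C(8,3) = 56; x_4 ≥ 8 gives C(3,3) = 1. Together 68.
No two caps can be exceeded simultaneously, so the pair terms are all 0.
By inclusion–exclusion the count is 165 − 68 + 0 = 97.

97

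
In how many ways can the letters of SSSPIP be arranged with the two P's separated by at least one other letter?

There are 6!/(3!·2!) = 60 arrangements of SSSPIP in total.
If the two P's are adjacent, glue them into one block, leaving 5 items to arrange: (5)!/(3!) = 20 ways.
Hence 60 − 20 = 40.

40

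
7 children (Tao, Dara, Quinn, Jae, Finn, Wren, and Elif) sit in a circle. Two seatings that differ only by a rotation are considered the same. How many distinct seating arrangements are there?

Around a circle, 7 distinct people have 7!/7 = (6)! = 720 rotationally distinct seatings.

720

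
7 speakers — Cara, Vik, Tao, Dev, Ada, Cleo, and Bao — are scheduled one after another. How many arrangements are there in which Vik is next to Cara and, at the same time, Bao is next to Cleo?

Treat {Vik,Cara} as one block (2 orders) and {Bao,Cleo} as another (2 orders).
That leaves 5 units to arrange: 2 × 2 × 5! = 4 × 120 = 480.

480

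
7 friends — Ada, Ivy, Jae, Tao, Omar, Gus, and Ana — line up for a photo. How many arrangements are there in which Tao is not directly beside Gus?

There are 7! = 5040 arrangements in all. If Tao and Gus are adjacent, merging them into one block gives 2·(6)! = 1440 arrangements.
So 5040 − 1440 = 3600 arrangements keep them apart.

3600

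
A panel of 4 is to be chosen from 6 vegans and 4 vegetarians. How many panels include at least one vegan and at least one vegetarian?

194

Unrestricted: C(10,4) = 210 ways to pick any 4 of the 10.
Selections missing a whole group: no vegans → C(4,4) = 1; no vegetarians → C(6,4) = 15.
Both groups omitted at once is impossible, so 210 − 16 = 194.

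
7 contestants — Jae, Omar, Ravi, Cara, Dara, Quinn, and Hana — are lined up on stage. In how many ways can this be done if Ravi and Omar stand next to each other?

Glue Ravi and Omar into one block (2 internal orders), leaving 6 units to arrange in a row.
That gives 2 × 6! = 2 × 720 = 1440.

1440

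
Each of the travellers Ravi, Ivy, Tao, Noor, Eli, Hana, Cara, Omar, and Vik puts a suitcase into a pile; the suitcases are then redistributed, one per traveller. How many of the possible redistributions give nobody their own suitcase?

133496

Count assignments avoiding every fixed point. For any j of the 9 travellers fixed to their own suitcase, the other 9−j can be arranged in (9−j)! ways.
By inclusion–exclusion this is Σ_{j=0}^{9} (−1)^j C(9,j)·(9−j)!.
Computing: 362880 − 362880 + 181440 − 60480 + 15120 − 3024 + 504 − 72 + 9 − 1 = 133496.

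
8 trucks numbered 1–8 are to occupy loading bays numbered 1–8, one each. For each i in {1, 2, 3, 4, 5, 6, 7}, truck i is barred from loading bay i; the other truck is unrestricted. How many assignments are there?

16687

Let Aᵢ (for 1 ≤ i ≤ 7) be the placements that put truck i in its forbidden loading bay. Any j of these fix j positions, leaving (8−j)! ways to fill the rest, and there are C(7,j) ways to pick which j.
By inclusion–exclusion, the number of valid placements is Σ_{j=0}^{7} (−1)^j C(7,j)·(8−j)!.
Computing: 40320 − 35280 + 15120 − 4200 + 840 − 126 + 14 − 1 = 16687.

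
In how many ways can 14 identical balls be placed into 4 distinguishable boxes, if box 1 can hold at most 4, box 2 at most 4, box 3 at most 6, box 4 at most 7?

By stars and bars, unrestricted non-negative solutions to x_1+…+x_4 = 14 number C(14+3,3) = 680.
Subtract solutions that violate a single cap (substitute x_i' = x_i − (cap_i+1)): x_1 ≥ 5 gives C(12,3) = 220; x_2 ≥ 5 gives C(12,3) = 220; x_3 ≥ 7 gives C(10,3) = 120; x_4 ≥ 8 gives C(9,3) = 84. Together 644.
Add back pairs where two caps are both exceeded: 35 + 10 + 4 + 10 + 4 + 0 = 63.
By inclusion–exclusion the count is 680 − 644 + 63 = 99.

99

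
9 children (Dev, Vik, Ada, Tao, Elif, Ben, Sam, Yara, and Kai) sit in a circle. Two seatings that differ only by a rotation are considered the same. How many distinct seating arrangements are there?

Around a circle, 9 distinct people have 9!/9 = (8)! = 40320 rotationally distinct seatings.

40320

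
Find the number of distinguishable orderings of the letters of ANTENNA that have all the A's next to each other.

Treat the 2 copies of A as a single block. The multiset to arrange is then {AA, E, N, N, N, T}, 6 items in all.
That gives (6)!/(3!) = 120 arrangements.

120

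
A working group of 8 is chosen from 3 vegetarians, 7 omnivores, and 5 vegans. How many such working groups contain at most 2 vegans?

Split by how many vegans are chosen (0 through 2).
Sum: C(5,0)·C(10,8) + C(5,1)·C(10,7) + C(5,2)·C(10,6) = 45 + 600 + 2100 = 2745.

2745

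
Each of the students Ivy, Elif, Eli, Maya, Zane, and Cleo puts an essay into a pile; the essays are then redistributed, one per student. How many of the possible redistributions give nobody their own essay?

265

Let Aᵢ be the assignments in which student i gets their own essay. We want the size of the complement of A₁∪…∪A_6.
By inclusion–exclusion this is Σ_{j=0}^{6} (−1)^j C(6,j)·(6−j)!.
Computing: 720 − 720 + 360 − 120 + 30 − 6 + 1 = 265.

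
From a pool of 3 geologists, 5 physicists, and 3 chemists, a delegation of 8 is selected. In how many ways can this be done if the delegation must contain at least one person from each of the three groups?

With no constraint there are C(11,8) = 165 possible selections.
Selections missing a whole group: no geologists → C(8,8) = 1; no physicists → C(6,8) = 0; no chemists → C(8,8) = 1.
Add back selections omitting two groups (i.e. drawn from a single group): C(3,8) + C(5,8) + C(3,8) = 0.
By inclusion–exclusion: 165 − 2 + 0 = 163.

163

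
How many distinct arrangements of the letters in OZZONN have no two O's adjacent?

There are 6!/(2!·2!·2!) = 90 arrangements of OZZONN in total.
If the two O's are adjacent, glue them into one block, leaving 5 items to arrange: (5)!/(2!·2!) = 30 ways.
Hence 90 − 30 = 60.

60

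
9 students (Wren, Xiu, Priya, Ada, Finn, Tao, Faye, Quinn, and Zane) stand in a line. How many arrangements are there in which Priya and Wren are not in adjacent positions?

There are 9! = 362880 arrangements in all. If Priya and Wren are adjacent, merging them into one block gives 2·(8)! = 80640 arrangements.
So 362880 − 80640 = 282240 arrangements keep them apart.

282240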